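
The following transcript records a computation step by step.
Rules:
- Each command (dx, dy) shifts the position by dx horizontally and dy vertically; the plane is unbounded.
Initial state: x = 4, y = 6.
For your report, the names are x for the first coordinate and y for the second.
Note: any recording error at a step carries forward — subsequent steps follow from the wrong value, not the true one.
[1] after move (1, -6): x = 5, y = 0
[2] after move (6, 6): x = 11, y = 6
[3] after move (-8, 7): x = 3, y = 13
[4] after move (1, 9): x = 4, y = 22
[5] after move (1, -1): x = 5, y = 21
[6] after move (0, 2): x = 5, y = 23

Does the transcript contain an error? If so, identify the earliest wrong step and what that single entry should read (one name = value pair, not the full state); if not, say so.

no error

Step 1: x = 4 + (1) = 5, y = 6 + (-6) = 0 — exactly as logged.
Step 2: x = 5 + (6) = 11, y = 0 + (6) = 6 — agrees with the transcript.
Step 3: x = 11 + (-8) = 3, y = 6 + (7) = 13 — exactly as logged.
Step 4: x = 3 + (1) = 4, y = 13 + (9) = 22 — consistent with the transcript.
Step 5: x = 4 + (1) = 5, y = 22 + (-1) = 21 — confirmed correct.
Step 6: x = 5 + (0) = 5, y = 21 + (2) = 23 — verified.
The recomputation confirms every line.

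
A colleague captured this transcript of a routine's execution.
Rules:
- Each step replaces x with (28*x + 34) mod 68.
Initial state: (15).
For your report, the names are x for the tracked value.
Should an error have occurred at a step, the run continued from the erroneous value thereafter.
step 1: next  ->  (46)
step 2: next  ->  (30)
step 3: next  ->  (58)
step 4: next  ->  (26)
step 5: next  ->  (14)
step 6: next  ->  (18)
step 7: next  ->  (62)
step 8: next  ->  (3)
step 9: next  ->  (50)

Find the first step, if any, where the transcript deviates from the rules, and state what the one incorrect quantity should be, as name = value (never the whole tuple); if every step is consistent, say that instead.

Recomputing the run from the initial state:
step 1: x = 46
step 2: x = 30
step 3: x = 58
step 4: x = 26
step 5: x = 14
step 6: x = 18
step 7: x = 62
step 8: x = 2
step 9: x = 22
The first disagreement with the transcript is at step 8, where the value should be x = 2.

step 8, x = 2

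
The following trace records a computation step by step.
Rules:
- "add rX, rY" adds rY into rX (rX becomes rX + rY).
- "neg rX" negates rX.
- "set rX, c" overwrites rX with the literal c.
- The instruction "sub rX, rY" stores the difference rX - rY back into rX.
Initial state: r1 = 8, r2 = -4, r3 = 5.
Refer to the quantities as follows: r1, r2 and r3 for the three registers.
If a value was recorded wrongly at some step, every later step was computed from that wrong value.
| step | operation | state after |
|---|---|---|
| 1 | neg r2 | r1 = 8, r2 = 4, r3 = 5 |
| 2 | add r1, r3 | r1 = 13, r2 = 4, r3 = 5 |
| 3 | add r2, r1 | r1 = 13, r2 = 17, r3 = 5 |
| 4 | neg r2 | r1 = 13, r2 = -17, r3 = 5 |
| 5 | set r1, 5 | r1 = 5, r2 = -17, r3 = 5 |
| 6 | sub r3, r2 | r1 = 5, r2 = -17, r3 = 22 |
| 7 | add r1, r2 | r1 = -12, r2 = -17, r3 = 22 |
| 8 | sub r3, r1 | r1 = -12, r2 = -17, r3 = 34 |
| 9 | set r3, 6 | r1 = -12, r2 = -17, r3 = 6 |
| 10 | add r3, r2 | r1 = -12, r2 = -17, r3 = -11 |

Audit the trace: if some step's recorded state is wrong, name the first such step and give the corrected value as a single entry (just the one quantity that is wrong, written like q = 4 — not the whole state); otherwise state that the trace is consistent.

1. r2 = -(-4) = 4 (confirmed correct)
2. r1 = 8 + 5 = 13 (agrees with the trace)
3. r2 = 4 + 13 = 17 (exactly as logged)
4. r2 = -(17) = -17 (checks out)
5. r1 = 5 (agrees with the trace)
6. r3 = 5 - -17 = 22 (consistent with the trace)
7. r1 = 5 + -17 = -12 (no discrepancy)
8. r3 = 22 - -12 = 34 (confirmed correct)
9. r3 = 6 (matches)
10. r3 = 6 + -17 = -11 (verified)
Every step is consistent.

no error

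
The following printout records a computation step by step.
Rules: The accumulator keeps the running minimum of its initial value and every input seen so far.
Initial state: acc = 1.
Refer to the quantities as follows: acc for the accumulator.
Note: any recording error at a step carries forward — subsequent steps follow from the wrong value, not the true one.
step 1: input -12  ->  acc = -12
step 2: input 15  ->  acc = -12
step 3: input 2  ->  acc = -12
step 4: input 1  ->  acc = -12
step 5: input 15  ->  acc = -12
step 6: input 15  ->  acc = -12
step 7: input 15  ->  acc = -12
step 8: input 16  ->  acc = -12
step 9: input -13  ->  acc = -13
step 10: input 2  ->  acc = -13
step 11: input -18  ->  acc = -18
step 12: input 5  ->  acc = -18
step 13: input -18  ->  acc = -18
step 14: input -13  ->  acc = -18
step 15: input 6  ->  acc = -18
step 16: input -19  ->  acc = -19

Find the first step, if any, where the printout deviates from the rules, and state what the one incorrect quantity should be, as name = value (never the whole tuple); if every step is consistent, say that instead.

step 1: acc = min(1, -12) = -12 -> verified
step 2: acc = min(-12, 15) = -12 -> verified
step 3: acc = min(-12, 2) = -12 -> in agreement
step 4: acc = min(-12, 1) = -12 -> consistent with the printout
step 5: acc = min(-12, 15) = -12 -> in agreement
step 6: acc = min(-12, 15) = -12 -> exactly as logged
step 7: acc = min(-12, 15) = -12 -> checks out
step 8: acc = min(-12, 16) = -12 -> no discrepancy
step 9: acc = min(-12, -13) = -13 -> confirmed correct
step 10: acc = min(-13, 2) = -13 -> exactly as logged
step 11: acc = min(-13, -18) = -18 -> in agreement
step 12: acc = min(-18, 5) = -18 -> in agreement
step 13: acc = min(-18, -18) = -18 -> confirmed correct
step 14: acc = min(-18, -13) = -18 -> exactly as logged
step 15: acc = min(-18, 6) = -18 -> in agreement
step 16: acc = min(-18, -19) = -19 -> agrees with the printout
The whole run recomputes cleanly — no discrepancies.

no error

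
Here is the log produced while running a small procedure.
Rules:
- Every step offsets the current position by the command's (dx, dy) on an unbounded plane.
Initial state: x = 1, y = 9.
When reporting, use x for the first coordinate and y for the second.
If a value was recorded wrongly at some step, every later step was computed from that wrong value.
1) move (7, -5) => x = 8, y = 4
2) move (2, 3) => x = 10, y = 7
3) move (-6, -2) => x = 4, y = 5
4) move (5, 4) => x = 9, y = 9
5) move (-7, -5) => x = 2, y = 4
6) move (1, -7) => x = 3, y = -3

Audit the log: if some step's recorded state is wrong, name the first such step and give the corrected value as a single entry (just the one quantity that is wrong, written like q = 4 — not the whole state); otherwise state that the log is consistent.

no error

Recomputing the run from the initial state:
step 1: x = 8, y = 4
step 2: x = 10, y = 7
step 3: x = 4, y = 5
step 4: x = 9, y = 9
step 5: x = 2, y = 4
step 6: x = 3, y = -3
This matches the log at every step.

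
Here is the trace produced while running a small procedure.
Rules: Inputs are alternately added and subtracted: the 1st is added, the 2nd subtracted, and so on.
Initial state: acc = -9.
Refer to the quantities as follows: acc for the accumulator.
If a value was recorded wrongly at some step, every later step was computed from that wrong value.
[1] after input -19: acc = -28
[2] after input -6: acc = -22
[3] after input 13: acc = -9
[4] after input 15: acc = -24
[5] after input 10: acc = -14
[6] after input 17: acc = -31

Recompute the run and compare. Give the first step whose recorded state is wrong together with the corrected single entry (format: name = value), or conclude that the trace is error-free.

Recomputing the run from the initial state:
step 1: acc = -28
step 2: acc = -22
step 3: acc = -9
step 4: acc = -24
step 5: acc = -14
step 6: acc = -31
This matches the trace at every step.

no error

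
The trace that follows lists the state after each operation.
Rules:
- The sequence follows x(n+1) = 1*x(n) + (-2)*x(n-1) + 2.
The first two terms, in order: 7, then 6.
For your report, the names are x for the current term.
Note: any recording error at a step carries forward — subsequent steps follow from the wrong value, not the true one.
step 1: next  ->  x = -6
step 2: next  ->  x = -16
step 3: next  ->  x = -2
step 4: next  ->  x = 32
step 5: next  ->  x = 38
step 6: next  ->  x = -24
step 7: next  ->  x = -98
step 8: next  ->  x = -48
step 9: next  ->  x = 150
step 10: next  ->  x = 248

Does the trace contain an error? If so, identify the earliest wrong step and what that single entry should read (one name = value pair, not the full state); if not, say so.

no error

Recomputing the run from the initial state:
step 1: x = -6
step 2: x = -16
step 3: x = -2
step 4: x = 32
step 5: x = 38
step 6: x = -24
step 7: x = -98
step 8: x = -48
step 9: x = 150
step 10: x = 248
This matches the trace at every step.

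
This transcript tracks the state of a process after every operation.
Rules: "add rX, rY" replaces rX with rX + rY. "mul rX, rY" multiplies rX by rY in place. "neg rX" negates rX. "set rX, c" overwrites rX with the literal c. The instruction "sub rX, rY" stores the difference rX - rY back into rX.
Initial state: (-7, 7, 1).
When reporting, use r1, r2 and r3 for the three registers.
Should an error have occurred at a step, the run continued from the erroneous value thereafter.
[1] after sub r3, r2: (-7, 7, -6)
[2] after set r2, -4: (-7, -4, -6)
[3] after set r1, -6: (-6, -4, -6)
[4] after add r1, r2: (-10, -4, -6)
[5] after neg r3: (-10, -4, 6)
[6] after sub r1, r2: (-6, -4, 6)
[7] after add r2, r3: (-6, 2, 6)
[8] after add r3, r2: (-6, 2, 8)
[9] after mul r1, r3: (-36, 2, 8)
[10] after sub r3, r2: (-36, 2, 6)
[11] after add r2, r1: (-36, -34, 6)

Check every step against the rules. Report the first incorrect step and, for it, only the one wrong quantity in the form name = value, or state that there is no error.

step 9, r1 = -48

step 1: r3 = 1 - 7 = -6 -> exactly as logged
step 2: r2 = -4 -> checks out
step 3: r1 = -6 -> same as recorded
step 4: r1 = -6 + -4 = -10 -> in agreement
step 5: r3 = -(-6) = 6 -> agrees with the transcript
step 6: r1 = -10 - -4 = -6 -> no discrepancy
step 7: r2 = -4 + 6 = 2 -> in agreement
step 8: r3 = 6 + 2 = 8 -> same as recorded
step 9: r1 = -6 * 8 = -48 -> a discrepancy with the transcript
First incorrect step: 9; the correct value is r1 = -48.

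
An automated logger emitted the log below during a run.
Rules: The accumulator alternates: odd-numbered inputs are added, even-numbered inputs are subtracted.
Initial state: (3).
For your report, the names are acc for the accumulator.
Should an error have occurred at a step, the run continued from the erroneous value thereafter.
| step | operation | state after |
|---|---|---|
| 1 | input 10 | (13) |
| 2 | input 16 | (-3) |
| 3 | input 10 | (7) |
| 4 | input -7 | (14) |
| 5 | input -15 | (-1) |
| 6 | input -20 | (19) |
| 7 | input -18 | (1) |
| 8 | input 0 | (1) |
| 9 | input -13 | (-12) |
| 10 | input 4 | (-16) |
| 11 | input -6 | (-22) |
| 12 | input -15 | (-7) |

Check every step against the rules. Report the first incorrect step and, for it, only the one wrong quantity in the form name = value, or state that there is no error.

step 1: acc = 3 + 10 = 13 -> checks out
step 2: acc = 13 - 16 = -3 -> confirmed correct
step 3: acc = -3 + 10 = 7 -> verified
step 4: acc = 7 - -7 = 14 -> confirmed correct
step 5: acc = 14 + -15 = -1 -> checks out
step 6: acc = -1 - -20 = 19 -> confirmed correct
step 7: acc = 19 + -18 = 1 -> verified
step 8: acc = 1 - 0 = 1 -> consistent with the log
step 9: acc = 1 + -13 = -12 -> agrees with the log
step 10: acc = -12 - 4 = -16 -> no discrepancy
step 11: acc = -16 + -6 = -22 -> verified
step 12: acc = -22 - -15 = -7 -> confirmed correct
Each recorded entry agrees with the recomputation.

no error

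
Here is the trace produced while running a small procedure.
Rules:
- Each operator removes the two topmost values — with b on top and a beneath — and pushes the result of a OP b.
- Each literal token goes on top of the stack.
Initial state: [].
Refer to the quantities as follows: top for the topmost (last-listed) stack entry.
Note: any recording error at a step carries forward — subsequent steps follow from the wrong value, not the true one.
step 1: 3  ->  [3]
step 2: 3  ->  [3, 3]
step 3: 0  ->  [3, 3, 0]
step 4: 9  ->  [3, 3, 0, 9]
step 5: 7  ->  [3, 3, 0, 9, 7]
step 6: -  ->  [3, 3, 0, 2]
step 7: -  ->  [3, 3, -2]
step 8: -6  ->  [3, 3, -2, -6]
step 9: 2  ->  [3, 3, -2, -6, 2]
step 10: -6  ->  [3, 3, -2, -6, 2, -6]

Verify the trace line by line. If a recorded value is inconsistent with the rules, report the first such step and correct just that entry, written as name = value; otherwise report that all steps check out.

no error

Recomputing the run from the initial state:
step 1: [3]
step 2: [3, 3]
step 3: [3, 3, 0]
step 4: [3, 3, 0, 9]
step 5: [3, 3, 0, 9, 7]
step 6: [3, 3, 0, 2]
step 7: [3, 3, -2]
step 8: [3, 3, -2, -6]
step 9: [3, 3, -2, -6, 2]
step 10: [3, 3, -2, -6, 2, -6]
This matches the trace at every step.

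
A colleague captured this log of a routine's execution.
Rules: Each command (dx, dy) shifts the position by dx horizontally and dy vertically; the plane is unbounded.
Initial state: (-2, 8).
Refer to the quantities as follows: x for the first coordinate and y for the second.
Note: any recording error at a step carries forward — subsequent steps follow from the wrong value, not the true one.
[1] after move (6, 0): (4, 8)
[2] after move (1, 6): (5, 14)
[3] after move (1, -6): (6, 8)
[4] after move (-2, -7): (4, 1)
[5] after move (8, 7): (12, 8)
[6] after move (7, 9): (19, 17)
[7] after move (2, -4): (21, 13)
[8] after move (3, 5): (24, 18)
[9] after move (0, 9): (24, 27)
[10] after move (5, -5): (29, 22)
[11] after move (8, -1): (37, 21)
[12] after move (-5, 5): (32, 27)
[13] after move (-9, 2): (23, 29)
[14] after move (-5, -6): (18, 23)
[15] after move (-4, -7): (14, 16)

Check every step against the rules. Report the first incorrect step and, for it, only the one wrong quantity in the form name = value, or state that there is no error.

step 1: x = -2 + (6) = 4, y = 8 + (0) = 8 -> consistent with the log
step 2: x = 4 + (1) = 5, y = 8 + (6) = 14 -> verified
step 3: x = 5 + (1) = 6, y = 14 + (-6) = 8 -> no discrepancy
step 4: x = 6 + (-2) = 4, y = 8 + (-7) = 1 -> agrees with the log
step 5: x = 4 + (8) = 12, y = 1 + (7) = 8 -> matches
step 6: x = 12 + (7) = 19, y = 8 + (9) = 17 -> checks out
step 7: x = 19 + (2) = 21, y = 17 + (-4) = 13 -> same as recorded
step 8: x = 21 + (3) = 24, y = 13 + (5) = 18 -> exactly as logged
step 9: x = 24 + (0) = 24, y = 18 + (9) = 27 -> checks out
step 10: x = 24 + (5) = 29, y = 27 + (-5) = 22 -> same as recorded
step 11: x = 29 + (8) = 37, y = 22 + (-1) = 21 -> verified
step 12: x = 37 + (-5) = 32, y = 21 + (5) = 26 -> not what was recorded
First incorrect step: 12; the correct value is y = 26.

step 12, y = 26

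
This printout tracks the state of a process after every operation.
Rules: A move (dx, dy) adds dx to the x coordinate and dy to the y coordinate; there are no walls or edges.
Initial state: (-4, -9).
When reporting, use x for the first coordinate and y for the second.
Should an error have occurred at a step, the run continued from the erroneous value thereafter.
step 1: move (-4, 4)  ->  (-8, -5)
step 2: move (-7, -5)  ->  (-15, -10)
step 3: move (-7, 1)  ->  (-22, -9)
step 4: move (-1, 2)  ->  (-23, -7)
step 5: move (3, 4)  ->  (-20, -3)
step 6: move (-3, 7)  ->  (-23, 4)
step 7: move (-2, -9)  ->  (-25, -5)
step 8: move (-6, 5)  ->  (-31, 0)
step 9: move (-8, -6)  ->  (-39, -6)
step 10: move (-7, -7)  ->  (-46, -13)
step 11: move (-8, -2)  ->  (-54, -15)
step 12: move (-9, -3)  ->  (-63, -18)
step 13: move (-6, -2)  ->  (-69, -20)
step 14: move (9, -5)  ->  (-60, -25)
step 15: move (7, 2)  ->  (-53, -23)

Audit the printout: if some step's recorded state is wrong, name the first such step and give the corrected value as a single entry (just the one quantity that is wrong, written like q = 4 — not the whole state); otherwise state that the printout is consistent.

1. x = -4 + (-4) = -8, y = -9 + (4) = -5 (checks out)
2. x = -8 + (-7) = -15, y = -5 + (-5) = -10 (checks out)
3. x = -15 + (-7) = -22, y = -10 + (1) = -9 (agrees with the printout)
4. x = -22 + (-1) = -23, y = -9 + (2) = -7 (checks out)
5. x = -23 + (3) = -20, y = -7 + (4) = -3 (exactly as logged)
6. x = -20 + (-3) = -23, y = -3 + (7) = 4 (confirmed correct)
7. x = -23 + (-2) = -25, y = 4 + (-9) = -5 (no discrepancy)
8. x = -25 + (-6) = -31, y = -5 + (5) = 0 (agrees with the printout)
9. x = -31 + (-8) = -39, y = 0 + (-6) = -6 (agrees with the printout)
10. x = -39 + (-7) = -46, y = -6 + (-7) = -13 (same as recorded)
11. x = -46 + (-8) = -54, y = -13 + (-2) = -15 (in agreement)
12. x = -54 + (-9) = -63, y = -15 + (-3) = -18 (no discrepancy)
13. x = -63 + (-6) = -69, y = -18 + (-2) = -20 (same as recorded)
14. x = -69 + (9) = -60, y = -20 + (-5) = -25 (confirmed correct)
15. x = -60 + (7) = -53, y = -25 + (2) = -23 (checks out)
No step deviates from the rules.

no error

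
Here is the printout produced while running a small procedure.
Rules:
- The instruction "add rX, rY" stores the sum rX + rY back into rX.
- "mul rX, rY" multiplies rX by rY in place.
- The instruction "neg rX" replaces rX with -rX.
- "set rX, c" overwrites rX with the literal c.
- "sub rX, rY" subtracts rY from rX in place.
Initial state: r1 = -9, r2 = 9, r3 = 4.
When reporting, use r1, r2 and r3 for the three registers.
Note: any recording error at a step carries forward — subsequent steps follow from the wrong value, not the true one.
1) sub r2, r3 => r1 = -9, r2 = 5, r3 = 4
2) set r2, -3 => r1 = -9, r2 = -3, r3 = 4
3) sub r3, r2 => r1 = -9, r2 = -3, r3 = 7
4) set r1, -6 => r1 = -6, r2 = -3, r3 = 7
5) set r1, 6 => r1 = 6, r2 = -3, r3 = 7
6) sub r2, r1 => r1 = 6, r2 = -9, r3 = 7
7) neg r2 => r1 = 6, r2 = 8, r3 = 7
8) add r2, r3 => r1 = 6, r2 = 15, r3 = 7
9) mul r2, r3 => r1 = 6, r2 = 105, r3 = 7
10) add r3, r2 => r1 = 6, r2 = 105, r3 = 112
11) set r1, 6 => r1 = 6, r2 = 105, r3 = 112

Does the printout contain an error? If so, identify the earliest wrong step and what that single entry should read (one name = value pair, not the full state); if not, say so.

step 7, r2 = 9

Recomputing the run from the initial state:
step 1: r1 = -9, r2 = 5, r3 = 4
step 2: r1 = -9, r2 = -3, r3 = 4
step 3: r1 = -9, r2 = -3, r3 = 7
step 4: r1 = -6, r2 = -3, r3 = 7
step 5: r1 = 6, r2 = -3, r3 = 7
step 6: r1 = 6, r2 = -9, r3 = 7
step 7: r1 = 6, r2 = 9, r3 = 7
step 8: r1 = 6, r2 = 16, r3 = 7
step 9: r1 = 6, r2 = 112, r3 = 7
step 10: r1 = 6, r2 = 112, r3 = 119
step 11: r1 = 6, r2 = 112, r3 = 119
The first disagreement with the printout is at step 7, where the value should be r2 = 9.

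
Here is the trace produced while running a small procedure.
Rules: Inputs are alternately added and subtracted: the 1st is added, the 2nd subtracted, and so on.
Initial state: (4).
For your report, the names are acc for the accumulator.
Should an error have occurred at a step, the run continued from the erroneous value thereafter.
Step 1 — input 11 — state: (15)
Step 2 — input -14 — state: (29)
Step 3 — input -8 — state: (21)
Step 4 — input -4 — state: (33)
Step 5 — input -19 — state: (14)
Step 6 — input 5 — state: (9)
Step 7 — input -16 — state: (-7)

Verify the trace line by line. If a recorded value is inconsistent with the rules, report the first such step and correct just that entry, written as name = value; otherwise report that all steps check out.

step 4, acc = 25

Step 1: acc = 4 + 11 = 15 — verified.
Step 2: acc = 15 - -14 = 29 — confirmed correct.
Step 3: acc = 29 + -8 = 21 — in agreement.
Step 4: acc = 21 - -4 = 25 — the recorded entry deviates here.
The audit stops at step 4: the recorded entry is wrong and should be acc = 25.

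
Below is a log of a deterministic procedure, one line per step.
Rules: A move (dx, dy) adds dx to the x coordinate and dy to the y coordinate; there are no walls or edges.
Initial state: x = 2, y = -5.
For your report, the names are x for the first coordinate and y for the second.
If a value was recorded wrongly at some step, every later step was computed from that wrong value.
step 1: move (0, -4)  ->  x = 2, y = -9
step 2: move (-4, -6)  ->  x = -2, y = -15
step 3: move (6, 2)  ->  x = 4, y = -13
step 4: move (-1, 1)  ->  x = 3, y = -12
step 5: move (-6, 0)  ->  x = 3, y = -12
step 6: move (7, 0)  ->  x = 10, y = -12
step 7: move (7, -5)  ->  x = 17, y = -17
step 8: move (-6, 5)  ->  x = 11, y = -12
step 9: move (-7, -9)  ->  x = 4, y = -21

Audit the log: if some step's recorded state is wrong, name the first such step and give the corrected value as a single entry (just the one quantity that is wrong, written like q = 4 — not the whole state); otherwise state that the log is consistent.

Recomputing the run from the initial state:
step 1: x = 2, y = -9
step 2: x = -2, y = -15
step 3: x = 4, y = -13
step 4: x = 3, y = -12
step 5: x = -3, y = -12
step 6: x = 4, y = -12
step 7: x = 11, y = -17
step 8: x = 5, y = -12
step 9: x = -2, y = -21
The first disagreement with the log is at step 5, where the value should be x = -3.

step 5, x = -3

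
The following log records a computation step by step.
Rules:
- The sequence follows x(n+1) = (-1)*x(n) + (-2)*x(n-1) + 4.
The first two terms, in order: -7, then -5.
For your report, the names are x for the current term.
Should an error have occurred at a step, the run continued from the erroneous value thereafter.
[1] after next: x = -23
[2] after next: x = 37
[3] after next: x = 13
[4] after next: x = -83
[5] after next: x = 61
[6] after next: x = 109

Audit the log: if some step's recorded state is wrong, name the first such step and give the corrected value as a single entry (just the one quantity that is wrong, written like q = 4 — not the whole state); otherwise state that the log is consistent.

step 1: x = -1*(-5) + (-2)*(-7) + (4) = 23 -> the recorded entry deviates here
First incorrect step: 1; the correct value is x = 23.

step 1, x = 23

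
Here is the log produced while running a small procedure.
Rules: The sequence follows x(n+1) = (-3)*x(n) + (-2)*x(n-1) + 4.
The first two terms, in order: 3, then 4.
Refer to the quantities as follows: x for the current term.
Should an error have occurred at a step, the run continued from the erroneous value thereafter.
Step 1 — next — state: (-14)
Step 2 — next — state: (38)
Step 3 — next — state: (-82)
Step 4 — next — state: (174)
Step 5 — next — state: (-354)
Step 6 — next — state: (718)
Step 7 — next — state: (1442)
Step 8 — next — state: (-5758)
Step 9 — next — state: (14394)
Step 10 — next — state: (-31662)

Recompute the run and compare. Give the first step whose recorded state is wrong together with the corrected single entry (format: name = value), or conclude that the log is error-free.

step 7, x = -1442

1. x = -3*(4) + (-2)*(3) + (4) = -14 (checks out)
2. x = -3*(-14) + (-2)*(4) + (4) = 38 (confirmed correct)
3. x = -3*(38) + (-2)*(-14) + (4) = -82 (verified)
4. x = -3*(-82) + (-2)*(38) + (4) = 174 (matches)
5. x = -3*(174) + (-2)*(-82) + (4) = -354 (in agreement)
6. x = -3*(-354) + (-2)*(174) + (4) = 718 (exactly as logged)
7. x = -3*(718) + (-2)*(-354) + (4) = -1442 (a discrepancy with the log)
The audit stops at step 7: the recorded entry is wrong and should be x = -1442.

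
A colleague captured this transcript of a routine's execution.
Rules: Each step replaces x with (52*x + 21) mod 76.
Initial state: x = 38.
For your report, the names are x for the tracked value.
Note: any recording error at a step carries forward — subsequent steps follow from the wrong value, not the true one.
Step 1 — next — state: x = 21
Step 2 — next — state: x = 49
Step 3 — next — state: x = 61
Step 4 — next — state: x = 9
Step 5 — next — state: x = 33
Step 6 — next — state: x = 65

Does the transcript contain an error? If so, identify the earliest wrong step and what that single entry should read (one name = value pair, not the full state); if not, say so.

step 4, x = 1

Recomputing the run from the initial state:
step 1: x = 21
step 2: x = 49
step 3: x = 61
step 4: x = 1
step 5: x = 73
step 6: x = 17
The first disagreement with the transcript is at step 4, where the value should be x = 1.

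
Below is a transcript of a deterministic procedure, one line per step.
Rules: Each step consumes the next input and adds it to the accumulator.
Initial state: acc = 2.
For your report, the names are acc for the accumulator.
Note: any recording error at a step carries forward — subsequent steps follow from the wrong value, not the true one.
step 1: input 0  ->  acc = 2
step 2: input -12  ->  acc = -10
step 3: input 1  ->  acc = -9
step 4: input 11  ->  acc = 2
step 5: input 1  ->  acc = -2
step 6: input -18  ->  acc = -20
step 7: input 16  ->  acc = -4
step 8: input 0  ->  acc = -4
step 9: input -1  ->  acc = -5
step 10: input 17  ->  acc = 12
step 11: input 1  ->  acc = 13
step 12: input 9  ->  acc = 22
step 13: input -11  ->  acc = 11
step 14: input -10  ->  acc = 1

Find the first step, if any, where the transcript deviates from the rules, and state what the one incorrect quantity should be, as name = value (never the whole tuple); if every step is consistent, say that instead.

step 5, acc = 3

Recomputing the run from the initial state:
step 1: acc = 2
step 2: acc = -10
step 3: acc = -9
step 4: acc = 2
step 5: acc = 3
step 6: acc = -15
step 7: acc = 1
step 8: acc = 1
step 9: acc = 0
step 10: acc = 17
step 11: acc = 18
step 12: acc = 27
step 13: acc = 16
step 14: acc = 6
The first disagreement with the transcript is at step 5, where the value should be acc = 3.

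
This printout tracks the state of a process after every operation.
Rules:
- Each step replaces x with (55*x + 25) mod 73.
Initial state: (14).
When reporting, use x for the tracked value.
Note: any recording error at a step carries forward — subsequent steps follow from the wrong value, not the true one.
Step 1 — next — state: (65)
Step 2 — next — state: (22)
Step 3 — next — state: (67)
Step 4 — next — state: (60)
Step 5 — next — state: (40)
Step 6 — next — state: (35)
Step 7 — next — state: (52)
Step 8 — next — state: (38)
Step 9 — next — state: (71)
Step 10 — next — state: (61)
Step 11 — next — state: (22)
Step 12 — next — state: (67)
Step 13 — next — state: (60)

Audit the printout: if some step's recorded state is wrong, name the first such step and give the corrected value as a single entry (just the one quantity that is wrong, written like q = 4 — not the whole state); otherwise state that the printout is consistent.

Recomputing the run from the initial state:
step 1: x = 65
step 2: x = 23
step 3: x = 49
step 4: x = 19
step 5: x = 48
step 6: x = 37
step 7: x = 16
step 8: x = 29
step 9: x = 14
step 10: x = 65
step 11: x = 23
step 12: x = 49
step 13: x = 19
The first disagreement with the printout is at step 2, where the value should be x = 23.

step 2, x = 23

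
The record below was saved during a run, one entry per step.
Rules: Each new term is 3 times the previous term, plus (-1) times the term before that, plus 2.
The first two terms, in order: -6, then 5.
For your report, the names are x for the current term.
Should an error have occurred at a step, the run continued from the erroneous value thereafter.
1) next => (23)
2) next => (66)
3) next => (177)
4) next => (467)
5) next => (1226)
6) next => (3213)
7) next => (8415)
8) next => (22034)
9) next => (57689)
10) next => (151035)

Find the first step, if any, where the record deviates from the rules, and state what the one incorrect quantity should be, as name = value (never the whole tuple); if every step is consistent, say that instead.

step 1: x = 3*(5) + (-1)*(-6) + (2) = 23 -> confirmed correct
step 2: x = 3*(23) + (-1)*(5) + (2) = 66 -> confirmed correct
step 3: x = 3*(66) + (-1)*(23) + (2) = 177 -> checks out
step 4: x = 3*(177) + (-1)*(66) + (2) = 467 -> in agreement
step 5: x = 3*(467) + (-1)*(177) + (2) = 1226 -> in agreement
step 6: x = 3*(1226) + (-1)*(467) + (2) = 3213 -> exactly as logged
step 7: x = 3*(3213) + (-1)*(1226) + (2) = 8415 -> checks out
step 8: x = 3*(8415) + (-1)*(3213) + (2) = 22034 -> checks out
step 9: x = 3*(22034) + (-1)*(8415) + (2) = 57689 -> checks out
step 10: x = 3*(57689) + (-1)*(22034) + (2) = 151035 -> exactly as logged
All steps check out; nothing to correct.

no error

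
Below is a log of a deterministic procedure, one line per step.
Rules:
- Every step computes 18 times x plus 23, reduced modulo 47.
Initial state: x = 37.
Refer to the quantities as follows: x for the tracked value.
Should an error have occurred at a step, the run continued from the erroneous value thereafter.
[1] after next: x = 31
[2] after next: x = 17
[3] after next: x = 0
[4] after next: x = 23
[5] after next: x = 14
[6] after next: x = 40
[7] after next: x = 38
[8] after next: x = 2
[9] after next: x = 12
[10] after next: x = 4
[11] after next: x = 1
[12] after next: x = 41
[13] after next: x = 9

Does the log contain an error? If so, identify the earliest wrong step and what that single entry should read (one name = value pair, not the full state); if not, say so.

no error

Step 1: x = (18*37 + 23) mod 47 = 31 — in agreement.
Step 2: x = (18*31 + 23) mod 47 = 17 — checks out.
Step 3: x = (18*17 + 23) mod 47 = 0 — checks out.
Step 4: x = (18*0 + 23) mod 47 = 23 — matches.
Step 5: x = (18*23 + 23) mod 47 = 14 — agrees with the log.
Step 6: x = (18*14 + 23) mod 47 = 40 — exactly as logged.
Step 7: x = (18*40 + 23) mod 47 = 38 — verified.
Step 8: x = (18*38 + 23) mod 47 = 2 — confirmed correct.
Step 9: x = (18*2 + 23) mod 47 = 12 — verified.
Step 10: x = (18*12 + 23) mod 47 = 4 — confirmed correct.
Step 11: x = (18*4 + 23) mod 47 = 1 — matches.
Step 12: x = (18*1 + 23) mod 47 = 41 — same as recorded.
Step 13: x = (18*41 + 23) mod 47 = 9 — consistent with the log.
All entries verified; no error found.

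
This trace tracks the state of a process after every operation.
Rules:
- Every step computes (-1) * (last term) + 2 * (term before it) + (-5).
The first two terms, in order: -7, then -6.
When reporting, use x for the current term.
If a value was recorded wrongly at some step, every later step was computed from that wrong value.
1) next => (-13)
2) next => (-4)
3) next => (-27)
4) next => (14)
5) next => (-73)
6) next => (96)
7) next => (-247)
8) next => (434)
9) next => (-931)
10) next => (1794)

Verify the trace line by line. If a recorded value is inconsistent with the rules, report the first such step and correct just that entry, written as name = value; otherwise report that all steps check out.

step 9, x = -933

Step 1: x = -1*(-6) + (2)*(-7) + (-5) = -13 — exactly as logged.
Step 2: x = -1*(-13) + (2)*(-6) + (-5) = -4 — confirmed correct.
Step 3: x = -1*(-4) + (2)*(-13) + (-5) = -27 — consistent with the trace.
Step 4: x = -1*(-27) + (2)*(-4) + (-5) = 14 — consistent with the trace.
Step 5: x = -1*(14) + (2)*(-27) + (-5) = -73 — matches.
Step 6: x = -1*(-73) + (2)*(14) + (-5) = 96 — in agreement.
Step 7: x = -1*(96) + (2)*(-73) + (-5) = -247 — consistent with the trace.
Step 8: x = -1*(-247) + (2)*(96) + (-5) = 434 — consistent with the trace.
Step 9: x = -1*(434) + (2)*(-247) + (-5) = -933 — the trace has a different value.
Step 9 is the first one off; corrected, x = -933.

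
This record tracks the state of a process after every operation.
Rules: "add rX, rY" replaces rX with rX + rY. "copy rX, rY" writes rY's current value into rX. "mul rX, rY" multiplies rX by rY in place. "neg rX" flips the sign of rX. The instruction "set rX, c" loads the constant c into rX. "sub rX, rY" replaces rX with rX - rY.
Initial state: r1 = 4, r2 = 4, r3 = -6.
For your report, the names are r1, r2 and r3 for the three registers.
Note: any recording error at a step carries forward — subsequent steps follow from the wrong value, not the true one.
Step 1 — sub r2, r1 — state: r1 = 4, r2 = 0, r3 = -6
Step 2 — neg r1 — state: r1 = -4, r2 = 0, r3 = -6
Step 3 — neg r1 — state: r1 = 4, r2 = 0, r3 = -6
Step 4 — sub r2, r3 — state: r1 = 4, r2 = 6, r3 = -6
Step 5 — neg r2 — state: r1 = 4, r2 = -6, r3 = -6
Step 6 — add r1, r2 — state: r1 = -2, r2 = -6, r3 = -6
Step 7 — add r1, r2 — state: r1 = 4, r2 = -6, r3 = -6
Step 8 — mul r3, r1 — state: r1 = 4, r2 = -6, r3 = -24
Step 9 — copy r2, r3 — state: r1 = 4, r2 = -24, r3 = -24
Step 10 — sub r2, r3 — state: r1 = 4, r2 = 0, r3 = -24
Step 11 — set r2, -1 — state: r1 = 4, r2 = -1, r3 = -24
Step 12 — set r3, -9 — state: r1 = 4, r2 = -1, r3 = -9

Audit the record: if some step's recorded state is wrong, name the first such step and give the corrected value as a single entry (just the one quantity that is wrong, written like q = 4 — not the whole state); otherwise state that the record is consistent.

Recomputing the run from the initial state:
step 1: r1 = 4, r2 = 0, r3 = -6
step 2: r1 = -4, r2 = 0, r3 = -6
step 3: r1 = 4, r2 = 0, r3 = -6
step 4: r1 = 4, r2 = 6, r3 = -6
step 5: r1 = 4, r2 = -6, r3 = -6
step 6: r1 = -2, r2 = -6, r3 = -6
step 7: r1 = -8, r2 = -6, r3 = -6
step 8: r1 = -8, r2 = -6, r3 = 48
step 9: r1 = -8, r2 = 48, r3 = 48
step 10: r1 = -8, r2 = 0, r3 = 48
step 11: r1 = -8, r2 = -1, r3 = 48
step 12: r1 = -8, r2 = -1, r3 = -9
The first disagreement with the record is at step 7, where the value should be r1 = -8.

step 7, r1 = -8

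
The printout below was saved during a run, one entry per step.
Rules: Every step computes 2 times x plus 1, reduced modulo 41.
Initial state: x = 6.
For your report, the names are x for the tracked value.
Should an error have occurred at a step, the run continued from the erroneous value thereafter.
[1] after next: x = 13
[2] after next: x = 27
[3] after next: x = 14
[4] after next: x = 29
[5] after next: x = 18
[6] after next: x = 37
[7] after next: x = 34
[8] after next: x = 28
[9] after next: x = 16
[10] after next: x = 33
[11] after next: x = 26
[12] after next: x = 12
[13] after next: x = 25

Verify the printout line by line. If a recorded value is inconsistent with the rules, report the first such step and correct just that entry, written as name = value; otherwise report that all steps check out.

Recomputing the run from the initial state:
step 1: x = 13
step 2: x = 27
step 3: x = 14
step 4: x = 29
step 5: x = 18
step 6: x = 37
step 7: x = 34
step 8: x = 28
step 9: x = 16
step 10: x = 33
step 11: x = 26
step 12: x = 12
step 13: x = 25
This matches the printout at every step.

no error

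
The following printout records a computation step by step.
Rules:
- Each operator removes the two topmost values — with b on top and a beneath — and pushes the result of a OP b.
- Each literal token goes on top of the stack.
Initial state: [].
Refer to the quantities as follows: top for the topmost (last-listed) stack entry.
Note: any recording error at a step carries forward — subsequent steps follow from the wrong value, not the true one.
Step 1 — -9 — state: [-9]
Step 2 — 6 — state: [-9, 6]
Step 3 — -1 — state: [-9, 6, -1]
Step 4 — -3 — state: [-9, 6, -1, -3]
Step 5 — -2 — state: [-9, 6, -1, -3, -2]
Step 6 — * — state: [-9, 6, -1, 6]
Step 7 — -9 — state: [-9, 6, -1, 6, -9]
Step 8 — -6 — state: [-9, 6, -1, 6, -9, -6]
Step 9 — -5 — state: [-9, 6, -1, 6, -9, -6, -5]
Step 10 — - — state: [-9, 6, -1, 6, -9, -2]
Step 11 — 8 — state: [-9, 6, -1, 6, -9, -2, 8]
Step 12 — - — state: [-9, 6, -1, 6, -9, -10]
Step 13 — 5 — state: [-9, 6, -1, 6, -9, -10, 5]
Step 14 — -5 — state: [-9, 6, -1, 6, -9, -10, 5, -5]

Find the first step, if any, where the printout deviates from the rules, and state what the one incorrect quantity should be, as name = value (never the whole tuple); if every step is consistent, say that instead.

step 10, top = -1

Step 1: push -9: top = -9 — matches.
Step 2: push 6: top = 6 — matches.
Step 3: push -1: top = -1 — agrees with the printout.
Step 4: push -3: top = -3 — verified.
Step 5: push -2: top = -2 — verified.
Step 6: -3 * -2 = 6 — matches.
Step 7: push -9: top = -9 — matches.
Step 8: push -6: top = -6 — agrees with the printout.
Step 9: push -5: top = -5 — exactly as logged.
Step 10: -6 - -5 = -1 — this is not what the printout shows.
First incorrect step: 10; the correct value is top = -1.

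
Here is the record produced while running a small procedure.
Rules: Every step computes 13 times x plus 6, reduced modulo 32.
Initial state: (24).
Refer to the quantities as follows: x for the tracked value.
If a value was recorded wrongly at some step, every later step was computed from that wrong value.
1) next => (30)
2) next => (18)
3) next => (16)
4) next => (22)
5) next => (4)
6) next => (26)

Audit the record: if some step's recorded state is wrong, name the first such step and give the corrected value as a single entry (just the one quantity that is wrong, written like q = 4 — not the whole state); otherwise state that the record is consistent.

step 2, x = 12

Recomputing the run from the initial state:
step 1: x = 30
step 2: x = 12
step 3: x = 2
step 4: x = 0
step 5: x = 6
step 6: x = 20
The first disagreement with the record is at step 2, where the value should be x = 12.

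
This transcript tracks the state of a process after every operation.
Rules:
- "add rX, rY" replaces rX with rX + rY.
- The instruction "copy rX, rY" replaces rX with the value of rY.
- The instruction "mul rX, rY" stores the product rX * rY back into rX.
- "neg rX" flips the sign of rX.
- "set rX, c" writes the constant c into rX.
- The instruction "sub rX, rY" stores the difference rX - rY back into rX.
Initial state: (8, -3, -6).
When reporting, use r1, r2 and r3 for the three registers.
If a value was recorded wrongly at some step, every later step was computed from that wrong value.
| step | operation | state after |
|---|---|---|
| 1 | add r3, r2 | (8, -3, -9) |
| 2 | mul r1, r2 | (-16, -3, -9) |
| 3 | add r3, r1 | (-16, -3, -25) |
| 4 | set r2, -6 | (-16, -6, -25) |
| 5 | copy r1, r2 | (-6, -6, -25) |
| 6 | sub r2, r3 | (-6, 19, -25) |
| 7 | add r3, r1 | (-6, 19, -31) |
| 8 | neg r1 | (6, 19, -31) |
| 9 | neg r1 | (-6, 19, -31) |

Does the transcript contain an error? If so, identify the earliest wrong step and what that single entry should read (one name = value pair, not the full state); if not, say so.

step 2, r1 = -24

1. r3 = -6 + -3 = -9 (verified)
2. r1 = 8 * -3 = -24 (the entry is off here)
That makes step 2 the first incorrect line — r1 = -24 is what it should show.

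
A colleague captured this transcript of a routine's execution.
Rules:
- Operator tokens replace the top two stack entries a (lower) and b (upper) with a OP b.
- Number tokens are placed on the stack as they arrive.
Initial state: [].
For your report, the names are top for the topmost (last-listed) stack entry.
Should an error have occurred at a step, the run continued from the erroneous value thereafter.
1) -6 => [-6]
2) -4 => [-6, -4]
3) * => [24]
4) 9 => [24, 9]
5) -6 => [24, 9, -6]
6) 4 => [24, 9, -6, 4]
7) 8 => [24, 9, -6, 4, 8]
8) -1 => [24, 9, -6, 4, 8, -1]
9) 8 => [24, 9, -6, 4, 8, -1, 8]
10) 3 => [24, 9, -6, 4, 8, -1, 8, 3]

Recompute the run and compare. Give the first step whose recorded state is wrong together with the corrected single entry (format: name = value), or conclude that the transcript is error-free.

1. push -6: top = -6 (no discrepancy)
2. push -4: top = -4 (same as recorded)
3. -6 * -4 = 24 (consistent with the transcript)
4. push 9: top = 9 (no discrepancy)
5. push -6: top = -6 (consistent with the transcript)
6. push 4: top = 4 (consistent with the transcript)
7. push 8: top = 8 (confirmed correct)
8. push -1: top = -1 (same as recorded)
9. push 8: top = 8 (same as recorded)
10. push 3: top = 3 (matches)
Every step is consistent.

no error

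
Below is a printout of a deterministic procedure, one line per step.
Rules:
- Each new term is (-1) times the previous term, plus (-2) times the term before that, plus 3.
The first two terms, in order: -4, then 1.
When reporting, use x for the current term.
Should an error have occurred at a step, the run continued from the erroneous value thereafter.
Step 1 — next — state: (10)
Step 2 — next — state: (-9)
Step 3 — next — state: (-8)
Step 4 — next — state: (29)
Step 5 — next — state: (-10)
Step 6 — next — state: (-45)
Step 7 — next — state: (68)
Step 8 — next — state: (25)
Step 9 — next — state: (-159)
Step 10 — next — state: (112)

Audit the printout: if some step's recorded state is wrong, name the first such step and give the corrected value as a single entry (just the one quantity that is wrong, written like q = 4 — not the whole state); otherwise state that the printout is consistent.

step 9, x = -158

Recomputing the run from the initial state:
step 1: x = 10
step 2: x = -9
step 3: x = -8
step 4: x = 29
step 5: x = -10
step 6: x = -45
step 7: x = 68
step 8: x = 25
step 9: x = -158
step 10: x = 111
The first disagreement with the printout is at step 9, where the value should be x = -158.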